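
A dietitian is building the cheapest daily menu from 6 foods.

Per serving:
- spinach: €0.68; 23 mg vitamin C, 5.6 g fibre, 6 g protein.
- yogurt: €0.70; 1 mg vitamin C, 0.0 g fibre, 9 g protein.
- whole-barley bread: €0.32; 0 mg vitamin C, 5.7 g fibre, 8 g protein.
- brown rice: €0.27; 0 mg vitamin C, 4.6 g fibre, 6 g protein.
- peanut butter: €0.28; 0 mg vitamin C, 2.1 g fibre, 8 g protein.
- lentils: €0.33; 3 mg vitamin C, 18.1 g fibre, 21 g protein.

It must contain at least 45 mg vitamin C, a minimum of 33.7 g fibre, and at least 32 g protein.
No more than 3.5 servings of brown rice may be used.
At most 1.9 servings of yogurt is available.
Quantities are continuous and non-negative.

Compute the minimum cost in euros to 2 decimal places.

€1.65

Treat it as an LP. Let x1 = servings of spinach, x2 = servings of yogurt, x3 = servings of whole-barley bread, x4 = servings of brown rice, x5 = servings of peanut butter, x6 = servings of lentils.
Minimise 0.68x1 + 0.7x2 + 0.32x3 + 0.27x4 + 0.28x5 + 0.33x6 with:
  23x1 + 1x2 + 3x6 ≥ 45   (vitamin C)
  5.6x1 + 5.7x3 + 4.6x4 + 2.1x5 + 18.1x6 ≥ 33.7   (fibre)
  6x1 + 9x2 + 8x3 + 6x4 + 8x5 + 21x6 ≥ 32   (protein)
  x4 ≤ 3.5
  x2 ≤ 1.9
  x1, x2, x3, x4, x5, x6 ≥ 0.
The optimal basis is {spinach, lentils}; yogurt, whole-barley bread, brown rice, peanut butter drop out. There the vitamin C and fibre constraints are tight.
Optimal quantities: spinach = 1.786 servings, lentils = 1.309 servings.
Objective = 0.68·1.786 + 0.33·1.309 = 1.6465.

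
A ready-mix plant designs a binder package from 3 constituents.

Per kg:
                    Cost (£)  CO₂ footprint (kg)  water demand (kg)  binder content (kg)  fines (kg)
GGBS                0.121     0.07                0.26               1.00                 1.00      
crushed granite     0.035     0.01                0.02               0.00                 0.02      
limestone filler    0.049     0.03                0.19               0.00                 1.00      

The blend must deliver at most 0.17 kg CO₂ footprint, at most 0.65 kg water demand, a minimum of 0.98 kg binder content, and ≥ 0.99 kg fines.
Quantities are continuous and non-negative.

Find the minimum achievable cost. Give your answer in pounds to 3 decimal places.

This is a linear program. Let x1 = kg of GGBS, x2 = kg of crushed granite, x3 = kg of limestone filler.
Minimize 0.121x1 + 0.035x2 + 0.049x3 with:
  0.07x1 + 0.01x2 + 0.03x3 ≤ 0.17   (CO₂ footprint)
  0.26x1 + 0.02x2 + 0.19x3 ≤ 0.65   (water demand)
  1x1 ≥ 0.98   (binder content)
  1x1 + 0.02x2 + 1x3 ≥ 0.99   (fines)
  x1, x2, x3 ≥ 0.
The optimal basis is {GGBS, limestone filler}; crushed granite drops out. Binding constraints: binder content and fines.
That vertex is x1 = 0.98, x3 = 0.01.
Objective = 0.121·0.98 + 0.049·0.01 = 0.11907.

£0.119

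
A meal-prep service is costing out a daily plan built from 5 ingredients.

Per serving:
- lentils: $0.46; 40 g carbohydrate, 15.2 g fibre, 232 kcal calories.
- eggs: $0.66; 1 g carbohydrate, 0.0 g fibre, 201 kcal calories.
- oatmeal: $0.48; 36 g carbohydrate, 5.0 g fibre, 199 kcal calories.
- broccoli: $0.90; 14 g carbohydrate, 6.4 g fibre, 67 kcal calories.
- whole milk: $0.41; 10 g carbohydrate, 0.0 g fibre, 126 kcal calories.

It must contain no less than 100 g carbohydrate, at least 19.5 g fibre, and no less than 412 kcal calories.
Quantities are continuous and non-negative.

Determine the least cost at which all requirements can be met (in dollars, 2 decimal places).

Let x1 = servings of lentils, x2 = servings of eggs, x3 = servings of oatmeal, x4 = servings of broccoli, x5 = servings of whole milk.
Minimise 0.46x1 + 0.66x2 + 0.48x3 + 0.9x4 + 0.41x5 with:
  40x1 + 1x2 + 36x3 + 14x4 + 10x5 ≥ 100   (carbohydrate)
  15.2x1 + 5x3 + 6.4x4 ≥ 19.5   (fibre)
  232x1 + 201x2 + 199x3 + 67x4 + 126x5 ≥ 412   (calories)
  x1, x2, x3, x4, x5 ≥ 0.
The optimal basis is {lentils}; eggs, oatmeal, broccoli, whole milk drop out. Binding constraint: carbohydrate.
That vertex is x1 = 2.5.
Total cost: 0.46·2.5 = 1.1500.

$1.15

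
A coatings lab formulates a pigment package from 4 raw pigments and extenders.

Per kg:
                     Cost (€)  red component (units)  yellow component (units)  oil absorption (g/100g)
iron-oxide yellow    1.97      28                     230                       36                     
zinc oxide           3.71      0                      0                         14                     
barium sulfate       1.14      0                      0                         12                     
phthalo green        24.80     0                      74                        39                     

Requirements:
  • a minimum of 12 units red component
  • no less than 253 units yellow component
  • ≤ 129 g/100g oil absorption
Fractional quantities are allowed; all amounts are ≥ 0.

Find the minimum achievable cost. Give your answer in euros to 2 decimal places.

Let x1 = kg of iron-oxide yellow, x2 = kg of zinc oxide, x3 = kg of barium sulfate, x4 = kg of phthalo green.
min 1.97x1 + 3.71x2 + 1.14x3 + 24.8x4 s.t.:
  28x1 ≥ 12   (red component)
  230x1 + 74x4 ≥ 253   (yellow component)
  36x1 + 14x2 + 12x3 + 39x4 ≤ 129   (oil absorption)
  x1, x2, x3, x4 ≥ 0.
The optimal basis is {iron-oxide yellow}; zinc oxide, barium sulfate, phthalo green drop out. There the yellow component constraint is tight.
That vertex is x1 = 1.1.
Total cost: 1.97·1.1 = 2.1670.

€2.17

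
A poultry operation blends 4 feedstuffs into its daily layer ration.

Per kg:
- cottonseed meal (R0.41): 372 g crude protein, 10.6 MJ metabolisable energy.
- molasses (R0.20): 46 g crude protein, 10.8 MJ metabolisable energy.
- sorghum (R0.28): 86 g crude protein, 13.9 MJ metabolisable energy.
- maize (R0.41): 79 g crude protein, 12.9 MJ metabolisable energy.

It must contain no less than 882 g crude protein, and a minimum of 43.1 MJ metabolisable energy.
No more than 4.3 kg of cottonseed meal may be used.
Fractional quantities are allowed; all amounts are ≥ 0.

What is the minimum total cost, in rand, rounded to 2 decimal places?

R1.25

Let x1 = kg of cottonseed meal, x2 = kg of molasses, x3 = kg of sorghum, x4 = kg of maize.
Minimize 0.41x1 + 0.2x2 + 0.28x3 + 0.41x4 s.t.:
  372x1 + 46x2 + 86x3 + 79x4 ≥ 882   (crude protein)
  10.6x1 + 10.8x2 + 13.9x3 + 12.9x4 ≥ 43.1   (metabolisable energy)
  x1 ≤ 4.3
  x1, x2, x3, x4 ≥ 0.
At the optimum only cottonseed meal, molasses are positive (sorghum, maize = 0). There the crude protein and metabolisable energy constraints are tight.
Solving gives x1 = 2.137, x2 = 1.893.
Cost = 0.41·2.137 + 0.2·1.893 = 1.2548.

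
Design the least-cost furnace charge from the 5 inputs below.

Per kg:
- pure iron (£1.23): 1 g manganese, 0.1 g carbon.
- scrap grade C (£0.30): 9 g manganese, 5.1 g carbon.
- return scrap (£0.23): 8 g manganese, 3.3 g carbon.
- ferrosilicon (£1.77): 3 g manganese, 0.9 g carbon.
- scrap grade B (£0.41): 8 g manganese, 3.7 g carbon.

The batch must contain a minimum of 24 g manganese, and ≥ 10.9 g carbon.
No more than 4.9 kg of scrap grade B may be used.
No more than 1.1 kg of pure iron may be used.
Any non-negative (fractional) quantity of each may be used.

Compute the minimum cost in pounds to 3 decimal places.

Let x1 = kg of pure iron, x2 = kg of scrap grade C, x3 = kg of return scrap, x4 = kg of ferrosilicon, x5 = kg of scrap grade B.
Minimize 1.23x1 + 0.3x2 + 0.23x3 + 1.77x4 + 0.41x5 s.t.:
  1x1 + 9x2 + 8x3 + 3x4 + 8x5 ≥ 24   (manganese)
  0.1x1 + 5.1x2 + 3.3x3 + 0.9x4 + 3.7x5 ≥ 10.9   (carbon)
  x5 ≤ 4.9
  x1 ≤ 1.1
  x1, x2, x3, x4, x5 ≥ 0.
The optimal basis is {scrap grade C, return scrap}; pure iron, ferrosilicon, scrap grade B drop out. Binding constraints: manganese and carbon.
Solving gives x2 = 0.7207, x3 = 2.189.
Total cost: 0.3·0.7207 + 0.23·2.189 = 0.71968.

£0.720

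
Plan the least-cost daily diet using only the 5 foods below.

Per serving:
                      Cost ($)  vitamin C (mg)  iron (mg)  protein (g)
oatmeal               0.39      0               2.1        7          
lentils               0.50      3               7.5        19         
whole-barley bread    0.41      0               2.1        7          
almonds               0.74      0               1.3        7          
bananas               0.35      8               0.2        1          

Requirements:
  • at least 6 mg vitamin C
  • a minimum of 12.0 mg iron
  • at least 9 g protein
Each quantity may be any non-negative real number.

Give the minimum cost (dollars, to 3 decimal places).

Let x1 = servings of oatmeal, x2 = servings of lentils, x3 = servings of whole-barley bread, x4 = servings of almonds, x5 = servings of bananas.
Minimize 0.39x1 + 0.5x2 + 0.41x3 + 0.74x4 + 0.35x5 with:
  3x2 + 8x5 ≥ 6   (vitamin C)
  2.1x1 + 7.5x2 + 2.1x3 + 1.3x4 + 0.2x5 ≥ 12   (iron)
  7x1 + 19x2 + 7x3 + 7x4 + 1x5 ≥ 9   (protein)
  x1, x2, x3, x4, x5 ≥ 0.
The cheapest feasible vertex uses only lentils, bananas; oatmeal, whole-barley bread, almonds are not used. There the vitamin C and iron constraints are tight.
So lentils = 1.596 servings, bananas = 0.1515 servings.
Total cost: 0.5·1.596 + 0.35·0.1515 = 0.85103.

$0.851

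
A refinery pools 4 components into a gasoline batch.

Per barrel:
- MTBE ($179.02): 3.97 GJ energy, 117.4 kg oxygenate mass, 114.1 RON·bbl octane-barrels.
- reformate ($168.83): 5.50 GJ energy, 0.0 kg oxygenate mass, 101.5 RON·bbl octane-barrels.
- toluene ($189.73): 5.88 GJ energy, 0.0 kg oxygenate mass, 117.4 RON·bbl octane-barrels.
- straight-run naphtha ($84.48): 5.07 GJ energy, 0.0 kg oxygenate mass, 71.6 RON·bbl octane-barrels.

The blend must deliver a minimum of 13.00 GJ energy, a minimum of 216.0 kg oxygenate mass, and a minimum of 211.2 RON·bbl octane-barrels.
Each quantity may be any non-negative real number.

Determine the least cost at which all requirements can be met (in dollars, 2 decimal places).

This is a linear program. Let x1 = barrels of MTBE, x2 = barrels of reformate, x3 = barrels of toluene, x4 = barrels of straight-run naphtha.
Minimize 179.02x1 + 168.83x2 + 189.73x3 + 84.48x4 subject to:
  3.97x1 + 5.5x2 + 5.88x3 + 5.07x4 ≥ 13   (energy)
  117.4x1 ≥ 216   (oxygenate mass)
  114.1x1 + 101.5x2 + 117.4x3 + 71.6x4 ≥ 211.2   (octane-barrels)
  x1, x2, x3, x4 ≥ 0.
The optimal basis is {MTBE, straight-run naphtha}; reformate, toluene drop out. Binding constraints: energy and oxygenate mass.
So MTBE = 1.8399 barrels, straight-run naphtha = 1.1234 barrels.
Hence cost = 179.02·1.8399 + 84.48·1.1234 = $424.2837.

$424.28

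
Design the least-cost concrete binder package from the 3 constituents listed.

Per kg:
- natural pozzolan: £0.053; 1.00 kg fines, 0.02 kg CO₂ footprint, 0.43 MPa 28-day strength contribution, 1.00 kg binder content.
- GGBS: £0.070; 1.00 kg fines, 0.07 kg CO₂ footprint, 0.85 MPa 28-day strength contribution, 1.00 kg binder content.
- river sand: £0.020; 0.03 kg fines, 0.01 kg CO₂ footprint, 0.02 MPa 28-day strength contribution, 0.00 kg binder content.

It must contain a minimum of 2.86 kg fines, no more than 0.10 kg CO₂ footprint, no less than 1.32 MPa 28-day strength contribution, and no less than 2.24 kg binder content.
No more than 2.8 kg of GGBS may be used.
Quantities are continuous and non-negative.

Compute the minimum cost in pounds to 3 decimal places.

This is a linear program. Let x1 = kg of natural pozzolan, x2 = kg of GGBS, x3 = kg of river sand.
Minimise 0.053x1 + 0.07x2 + 0.02x3 s.t.:
  1x1 + 1x2 + 0.03x3 ≥ 2.86   (fines)
  0.02x1 + 0.07x2 + 0.01x3 ≤ 0.1   (CO₂ footprint)
  0.43x1 + 0.85x2 + 0.02x3 ≥ 1.32   (28-day strength contribution)
  1x1 + 1x2 ≥ 2.24   (binder content)
  x2 ≤ 2.8
  x1, x2, x3 ≥ 0.
At the optimum only natural pozzolan, GGBS are positive (river sand = 0). The fines and 28-day strength contribution requirements are met with equality.
Solving gives x1 = 2.645, x2 = 0.2148.
Objective = 0.053·2.645 + 0.07·0.2148 = 0.15522.

£0.155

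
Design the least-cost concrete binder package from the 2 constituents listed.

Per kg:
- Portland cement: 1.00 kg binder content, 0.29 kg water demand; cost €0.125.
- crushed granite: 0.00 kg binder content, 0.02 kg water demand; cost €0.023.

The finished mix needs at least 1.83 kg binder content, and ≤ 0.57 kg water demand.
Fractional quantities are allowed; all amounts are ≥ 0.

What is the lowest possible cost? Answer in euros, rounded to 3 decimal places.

€0.229

Let x1 = kg of Portland cement, x2 = kg of crushed granite.
Minimize 0.125x1 + 0.023x2 s.t.:
  1x1 ≥ 1.83   (binder content)
  0.29x1 + 0.02x2 ≤ 0.57   (water demand)
  x1, x2 ≥ 0.
The cheapest feasible vertex uses only Portland cement; crushed granite is not used. The binder content requirement is met with equality.
Optimal quantities: Portland cement = 1.83 kg.
Total cost: 0.125·1.83 = 0.22875.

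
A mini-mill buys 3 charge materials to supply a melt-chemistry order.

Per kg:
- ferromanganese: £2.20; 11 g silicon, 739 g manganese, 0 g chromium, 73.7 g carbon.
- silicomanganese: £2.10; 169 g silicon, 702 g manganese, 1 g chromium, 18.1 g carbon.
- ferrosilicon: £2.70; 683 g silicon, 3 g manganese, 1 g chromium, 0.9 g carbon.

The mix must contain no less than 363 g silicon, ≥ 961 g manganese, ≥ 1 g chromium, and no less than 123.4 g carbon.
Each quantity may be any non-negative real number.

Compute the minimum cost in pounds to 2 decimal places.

£5.63

Let x1 = kg of ferromanganese, x2 = kg of silicomanganese, x3 = kg of ferrosilicon.
Minimize 2.2x1 + 2.1x2 + 2.7x3 with:
  11x1 + 169x2 + 683x3 ≥ 363   (silicon)
  739x1 + 702x2 + 3x3 ≥ 961   (manganese)
  1x2 + 1x3 ≥ 1   (chromium)
  73.7x1 + 18.1x2 + 0.9x3 ≥ 123.4   (carbon)
  x1, x2, x3 ≥ 0.
The optimal mix uses every input. The silicon, chromium, carbon requirements are met with equality.
Solving gives x1 = 1.509, x2 = 0.6549, x3 = 0.3451.
Hence cost = 2.2·1.509 + 2.1·0.6549 + 2.7·0.3451 = £5.6269.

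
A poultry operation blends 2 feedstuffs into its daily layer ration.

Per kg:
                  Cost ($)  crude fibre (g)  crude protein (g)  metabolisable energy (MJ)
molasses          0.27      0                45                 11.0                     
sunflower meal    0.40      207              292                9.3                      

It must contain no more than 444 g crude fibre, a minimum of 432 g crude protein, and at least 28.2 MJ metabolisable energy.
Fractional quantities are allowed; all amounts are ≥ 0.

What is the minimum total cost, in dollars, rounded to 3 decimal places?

$0.906

This is a linear program. Let x1 = kg of molasses, x2 = kg of sunflower meal.
Minimise 0.27x1 + 0.4x2 with:
  207x2 ≤ 444   (crude fibre)
  45x1 + 292x2 ≥ 432   (crude protein)
  11x1 + 9.3x2 ≥ 28.2   (metabolisable energy)
  x1, x2 ≥ 0.
Both inputs are positive at the optimum. The crude protein and metabolisable energy requirements are met with equality.
Optimal quantities: molasses = 1.5095 kg, sunflower meal = 1.2468 kg.
Hence cost = 0.27·1.5095 + 0.4·1.2468 = $0.90629.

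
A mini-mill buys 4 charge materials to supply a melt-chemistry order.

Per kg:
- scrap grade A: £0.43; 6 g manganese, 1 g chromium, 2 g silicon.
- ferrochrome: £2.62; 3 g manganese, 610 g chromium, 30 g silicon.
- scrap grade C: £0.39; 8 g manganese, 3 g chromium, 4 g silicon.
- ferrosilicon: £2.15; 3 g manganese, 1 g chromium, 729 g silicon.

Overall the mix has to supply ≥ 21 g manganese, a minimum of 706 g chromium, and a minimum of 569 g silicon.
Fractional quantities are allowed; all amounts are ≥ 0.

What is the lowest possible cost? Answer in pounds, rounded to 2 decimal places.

£5.31

Set it up as a linear program. Let x1 = kg of scrap grade A, x2 = kg of ferrochrome, x3 = kg of scrap grade C, x4 = kg of ferrosilicon.
min 0.43x1 + 2.62x2 + 0.39x3 + 2.15x4 with:
  6x1 + 3x2 + 8x3 + 3x4 ≥ 21   (manganese)
  1x1 + 610x2 + 3x3 + 1x4 ≥ 706   (chromium)
  2x1 + 30x2 + 4x3 + 729x4 ≥ 569   (silicon)
  x1, x2, x3, x4 ≥ 0.
The cheapest feasible vertex uses only ferrochrome, scrap grade C, ferrosilicon; scrap grade A is not used. There the manganese, chromium, silicon constraints are tight.
Optimal quantities: ferrochrome = 1.147 kg, scrap grade C = 1.924 kg, ferrosilicon = 0.7228 kg.
Cost = 2.62·1.147 + 0.39·1.924 + 2.15·0.7228 = 5.3095.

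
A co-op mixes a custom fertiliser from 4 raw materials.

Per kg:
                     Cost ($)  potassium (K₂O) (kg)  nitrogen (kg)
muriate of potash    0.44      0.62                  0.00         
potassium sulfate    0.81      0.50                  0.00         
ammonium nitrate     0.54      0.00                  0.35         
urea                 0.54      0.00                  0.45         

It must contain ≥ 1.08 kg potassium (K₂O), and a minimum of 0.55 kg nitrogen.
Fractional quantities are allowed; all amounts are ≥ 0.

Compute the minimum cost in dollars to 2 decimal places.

$1.43

Let x1 = kg of muriate of potash, x2 = kg of potassium sulfate, x3 = kg of ammonium nitrate, x4 = kg of urea.
min 0.44x1 + 0.81x2 + 0.54x3 + 0.54x4 with:
  0.62x1 + 0.5x2 ≥ 1.08   (potassium (K₂O))
  0.35x3 + 0.45x4 ≥ 0.55   (nitrogen)
  x1, x2, x3, x4 ≥ 0.
The cheapest feasible vertex uses only muriate of potash, urea; potassium sulfate, ammonium nitrate are not used. Binding constraints: potassium (K₂O) and nitrogen.
So muriate of potash = 1.742 kg, urea = 1.222 kg.
Cost = 0.44·1.742 + 0.54·1.222 = 1.4264.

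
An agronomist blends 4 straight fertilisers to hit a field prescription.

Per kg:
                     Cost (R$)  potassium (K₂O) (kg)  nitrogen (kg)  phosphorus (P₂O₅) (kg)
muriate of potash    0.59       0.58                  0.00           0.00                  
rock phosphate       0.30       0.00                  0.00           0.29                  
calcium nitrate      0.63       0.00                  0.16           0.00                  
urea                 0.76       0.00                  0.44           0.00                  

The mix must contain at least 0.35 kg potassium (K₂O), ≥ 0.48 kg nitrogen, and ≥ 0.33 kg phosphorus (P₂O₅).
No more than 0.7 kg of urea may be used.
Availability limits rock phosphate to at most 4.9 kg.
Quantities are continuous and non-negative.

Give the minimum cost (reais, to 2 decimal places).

Let x1 = kg of muriate of potash, x2 = kg of rock phosphate, x3 = kg of calcium nitrate, x4 = kg of urea.
min 0.59x1 + 0.3x2 + 0.63x3 + 0.76x4 with:
  0.58x1 ≥ 0.35   (potassium (K₂O))
  0.16x3 + 0.44x4 ≥ 0.48   (nitrogen)
  0.29x2 ≥ 0.33   (phosphorus (P₂O₅))
  x4 ≤ 0.7
  x2 ≤ 4.9
  x1, x2, x3, x4 ≥ 0.
The optimal mix uses every input. The potassium (K₂O), nitrogen, phosphorus (P₂O₅), the urea cap requirements are met with equality.
Optimal quantities: muriate of potash = 0.6034 kg, rock phosphate = 1.138 kg, calcium nitrate = 1.075 kg, urea = 0.7 kg.
Cost = 0.59·0.6034 + 0.3·1.138 + 0.63·1.075 + 0.76·0.7 = 1.9067.

R$1.91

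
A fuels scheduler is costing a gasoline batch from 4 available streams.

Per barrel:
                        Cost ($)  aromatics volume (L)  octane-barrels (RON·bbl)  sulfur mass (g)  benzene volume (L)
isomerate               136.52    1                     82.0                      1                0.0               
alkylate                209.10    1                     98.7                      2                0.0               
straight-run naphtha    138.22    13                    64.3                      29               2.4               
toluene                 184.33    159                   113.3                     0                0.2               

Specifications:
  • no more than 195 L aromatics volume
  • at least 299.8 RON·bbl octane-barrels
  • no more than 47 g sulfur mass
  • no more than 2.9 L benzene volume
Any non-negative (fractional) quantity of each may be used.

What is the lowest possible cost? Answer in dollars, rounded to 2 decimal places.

$493.91

Set it up as a linear program. Let x1 = barrels of isomerate, x2 = barrels of alkylate, x3 = barrels of straight-run naphtha, x4 = barrels of toluene.
min 136.52x1 + 209.1x2 + 138.22x3 + 184.33x4 with:
  1x1 + 1x2 + 13x3 + 159x4 ≤ 195   (aromatics volume)
  82x1 + 98.7x2 + 64.3x3 + 113.3x4 ≥ 299.8   (octane-barrels)
  1x1 + 2x2 + 29x3 ≤ 47   (sulfur mass)
  2.4x3 + 0.2x4 ≤ 2.9   (benzene volume)
  x1, x2, x3, x4 ≥ 0.
The optimal basis is {isomerate, toluene}; alkylate, straight-run naphtha drop out. There the aromatics volume and octane-barrels constraints are tight.
So isomerate = 1.9787 barrels, toluene = 1.214 barrels.
Total cost: 136.52·1.9787 + 184.33·1.214 = 493.9087.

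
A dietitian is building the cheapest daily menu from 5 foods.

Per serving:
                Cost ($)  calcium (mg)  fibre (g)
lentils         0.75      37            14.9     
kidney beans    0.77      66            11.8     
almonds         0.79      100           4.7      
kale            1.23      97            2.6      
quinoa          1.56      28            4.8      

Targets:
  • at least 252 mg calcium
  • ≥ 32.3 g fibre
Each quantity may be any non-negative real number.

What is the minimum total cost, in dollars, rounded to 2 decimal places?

Let x1 = servings of lentils, x2 = servings of kidney beans, x3 = servings of almonds, x4 = servings of kale, x5 = servings of quinoa.
min 0.75x1 + 0.77x2 + 0.79x3 + 1.23x4 + 1.56x5 subject to:
  37x1 + 66x2 + 100x3 + 97x4 + 28x5 ≥ 252   (calcium)
  14.9x1 + 11.8x2 + 4.7x3 + 2.6x4 + 4.8x5 ≥ 32.3   (fibre)
  x1, x2, x3, x4, x5 ≥ 0.
At the optimum only kidney beans, almonds are positive (lentils, kale, quinoa = 0). The calcium and fibre requirements are met with equality.
So kidney beans = 2.352 servings, almonds = 0.9678 servings.
Hence cost = 0.77·2.352 + 0.79·0.9678 = $2.5756.

$2.58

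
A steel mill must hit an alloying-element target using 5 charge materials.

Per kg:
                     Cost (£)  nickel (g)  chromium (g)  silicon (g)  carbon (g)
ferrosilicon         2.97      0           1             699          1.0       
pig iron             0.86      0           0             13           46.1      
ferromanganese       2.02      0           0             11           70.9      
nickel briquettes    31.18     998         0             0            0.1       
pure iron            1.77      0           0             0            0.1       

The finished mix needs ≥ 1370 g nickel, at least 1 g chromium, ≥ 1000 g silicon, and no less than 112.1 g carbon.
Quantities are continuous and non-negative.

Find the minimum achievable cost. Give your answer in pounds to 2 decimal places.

Let x1 = kg of ferrosilicon, x2 = kg of pig iron, x3 = kg of ferromanganese, x4 = kg of nickel briquettes, x5 = kg of pure iron.
Minimize 2.97x1 + 0.86x2 + 2.02x3 + 31.18x4 + 1.77x5 subject to:
  998x4 ≥ 1370   (nickel)
  1x1 ≥ 1   (chromium)
  699x1 + 13x2 + 11x3 ≥ 1000   (silicon)
  1x1 + 46.1x2 + 70.9x3 + 0.1x4 + 0.1x5 ≥ 112.1   (carbon)
  x1, x2, x3, x4, x5 ≥ 0.
At the optimum only ferrosilicon, pig iron, nickel briquettes are positive (ferromanganese, pure iron = 0). There the nickel, silicon, carbon constraints are tight.
Solving gives x1 = 1.386, x2 = 2.3986, x4 = 1.3727.
Total cost: 2.97·1.386 + 0.86·2.3986 + 31.18·1.3727 = 48.9800.

£48.98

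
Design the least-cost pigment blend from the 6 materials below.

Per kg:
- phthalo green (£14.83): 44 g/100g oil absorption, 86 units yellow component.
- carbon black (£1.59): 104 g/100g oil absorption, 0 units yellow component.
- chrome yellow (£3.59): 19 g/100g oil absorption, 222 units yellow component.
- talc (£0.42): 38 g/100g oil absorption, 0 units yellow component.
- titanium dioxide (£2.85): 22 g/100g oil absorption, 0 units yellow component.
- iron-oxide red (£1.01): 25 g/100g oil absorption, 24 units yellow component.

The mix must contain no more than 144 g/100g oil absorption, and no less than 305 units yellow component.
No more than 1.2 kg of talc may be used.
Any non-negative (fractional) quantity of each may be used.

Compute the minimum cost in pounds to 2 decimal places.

£4.93

Let x1 = kg of phthalo green, x2 = kg of carbon black, x3 = kg of chrome yellow, x4 = kg of talc, x5 = kg of titanium dioxide, x6 = kg of iron-oxide red.
min 14.83x1 + 1.59x2 + 3.59x3 + 0.42x4 + 2.85x5 + 1.01x6 subject to:
  44x1 + 104x2 + 19x3 + 38x4 + 22x5 + 25x6 ≤ 144   (oil absorption)
  86x1 + 222x3 + 24x6 ≥ 305   (yellow component)
  x4 ≤ 1.2
  x1, x2, x3, x4, x5, x6 ≥ 0.
The cheapest feasible vertex uses only chrome yellow; phthalo green, carbon black, talc, titanium dioxide, iron-oxide red are not used. The yellow component requirement is met with equality.
So chrome yellow = 1.374 kg.
Hence cost = 3.59·1.374 = £4.9327.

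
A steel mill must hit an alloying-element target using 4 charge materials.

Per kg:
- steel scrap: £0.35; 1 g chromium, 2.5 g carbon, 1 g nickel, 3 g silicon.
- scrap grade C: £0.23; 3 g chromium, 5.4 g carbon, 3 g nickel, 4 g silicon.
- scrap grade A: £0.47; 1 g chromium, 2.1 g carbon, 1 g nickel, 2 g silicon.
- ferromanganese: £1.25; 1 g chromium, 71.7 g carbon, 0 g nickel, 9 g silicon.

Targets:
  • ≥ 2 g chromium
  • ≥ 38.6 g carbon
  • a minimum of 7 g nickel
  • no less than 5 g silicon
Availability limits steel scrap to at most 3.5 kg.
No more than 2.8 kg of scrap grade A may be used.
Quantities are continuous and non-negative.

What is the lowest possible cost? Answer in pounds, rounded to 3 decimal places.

Treat it as an LP. Let x1 = kg of steel scrap, x2 = kg of scrap grade C, x3 = kg of scrap grade A, x4 = kg of ferromanganese.
Minimise 0.35x1 + 0.23x2 + 0.47x3 + 1.25x4 subject to:
  1x1 + 3x2 + 1x3 + 1x4 ≥ 2   (chromium)
  2.5x1 + 5.4x2 + 2.1x3 + 71.7x4 ≥ 38.6   (carbon)
  1x1 + 3x2 + 1x3 ≥ 7   (nickel)
  3x1 + 4x2 + 2x3 + 9x4 ≥ 5   (silicon)
  x1 ≤ 3.5
  x3 ≤ 2.8
  x1, x2, x3, x4 ≥ 0.
At the optimum only scrap grade C, ferromanganese are positive (steel scrap, scrap grade A = 0). There the carbon and nickel constraints are tight.
That vertex is x2 = 2.333, x4 = 0.3626.
Hence cost = 0.23·2.333 + 1.25·0.3626 = £0.98984.

£0.990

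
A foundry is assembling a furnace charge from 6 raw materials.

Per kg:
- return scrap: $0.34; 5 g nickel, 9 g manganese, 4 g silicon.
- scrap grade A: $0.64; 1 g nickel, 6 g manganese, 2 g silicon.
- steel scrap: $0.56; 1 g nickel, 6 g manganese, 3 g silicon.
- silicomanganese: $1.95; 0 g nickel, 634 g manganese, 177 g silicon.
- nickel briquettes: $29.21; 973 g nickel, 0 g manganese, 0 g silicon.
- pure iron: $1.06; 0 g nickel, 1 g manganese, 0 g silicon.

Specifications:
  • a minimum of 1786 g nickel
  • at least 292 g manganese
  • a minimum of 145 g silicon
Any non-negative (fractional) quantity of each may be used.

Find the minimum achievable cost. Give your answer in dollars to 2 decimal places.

Treat it as an LP. Let x1 = kg of return scrap, x2 = kg of scrap grade A, x3 = kg of steel scrap, x4 = kg of silicomanganese, x5 = kg of nickel briquettes, x6 = kg of pure iron.
Minimize 0.34x1 + 0.64x2 + 0.56x3 + 1.95x4 + 29.21x5 + 1.06x6 s.t.:
  5x1 + 1x2 + 1x3 + 973x5 ≥ 1786   (nickel)
  9x1 + 6x2 + 6x3 + 634x4 + 1x6 ≥ 292   (manganese)
  4x1 + 2x2 + 3x3 + 177x4 ≥ 145   (silicon)
  x1, x2, x3, x4, x5, x6 ≥ 0.
The optimal basis is {silicomanganese, nickel briquettes}; return scrap, scrap grade A, steel scrap, pure iron drop out. Binding constraints: nickel and silicon.
That vertex is x4 = 0.819209, x5 = 1.83556.
Hence cost = 1.95·0.819209 + 29.21·1.83556 = $55.2142.

$55.21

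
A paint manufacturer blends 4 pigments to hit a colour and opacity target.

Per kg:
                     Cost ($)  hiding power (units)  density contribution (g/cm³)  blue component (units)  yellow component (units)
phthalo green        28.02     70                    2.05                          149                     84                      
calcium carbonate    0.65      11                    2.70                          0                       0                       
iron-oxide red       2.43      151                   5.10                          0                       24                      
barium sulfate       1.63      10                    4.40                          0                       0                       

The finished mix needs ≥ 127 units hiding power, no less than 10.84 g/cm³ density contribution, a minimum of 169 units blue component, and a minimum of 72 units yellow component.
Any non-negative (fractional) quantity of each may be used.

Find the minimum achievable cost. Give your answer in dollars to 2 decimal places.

$33.95

Let x1 = kg of phthalo green, x2 = kg of calcium carbonate, x3 = kg of iron-oxide red, x4 = kg of barium sulfate.
Minimize 28.02x1 + 0.65x2 + 2.43x3 + 1.63x4 with:
  70x1 + 11x2 + 151x3 + 10x4 ≥ 127   (hiding power)
  2.05x1 + 2.7x2 + 5.1x3 + 4.4x4 ≥ 10.84   (density contribution)
  149x1 ≥ 169   (blue component)
  84x1 + 24x3 ≥ 72   (yellow component)
  x1, x2, x3, x4 ≥ 0.
The optimal basis is {phthalo green, calcium carbonate, iron-oxide red}; barium sulfate drops out. There the hiding power, density contribution, blue component constraints are tight.
Solving gives x1 = 1.1342, x2 = 2.9663, x3 = 0.099169.
Hence cost = 28.02·1.1342 + 0.65·2.9663 + 2.43·0.099169 = $33.9494.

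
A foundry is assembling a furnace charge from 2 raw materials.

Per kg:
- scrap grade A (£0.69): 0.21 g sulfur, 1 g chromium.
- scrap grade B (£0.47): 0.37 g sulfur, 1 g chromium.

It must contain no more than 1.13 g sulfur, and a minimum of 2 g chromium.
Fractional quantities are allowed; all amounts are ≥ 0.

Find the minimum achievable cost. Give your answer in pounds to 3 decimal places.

£0.940

This is a linear program. Let x1 = kg of scrap grade A, x2 = kg of scrap grade B.
min 0.69x1 + 0.47x2 with:
  0.21x1 + 0.37x2 ≤ 1.13   (sulfur)
  1x1 + 1x2 ≥ 2   (chromium)
  x1, x2 ≥ 0.
The cheapest feasible vertex uses only scrap grade B; scrap grade A is not used. The chromium requirement is met with equality.
So scrap grade B = 2 kg.
Objective = 0.47·2 = 0.94000.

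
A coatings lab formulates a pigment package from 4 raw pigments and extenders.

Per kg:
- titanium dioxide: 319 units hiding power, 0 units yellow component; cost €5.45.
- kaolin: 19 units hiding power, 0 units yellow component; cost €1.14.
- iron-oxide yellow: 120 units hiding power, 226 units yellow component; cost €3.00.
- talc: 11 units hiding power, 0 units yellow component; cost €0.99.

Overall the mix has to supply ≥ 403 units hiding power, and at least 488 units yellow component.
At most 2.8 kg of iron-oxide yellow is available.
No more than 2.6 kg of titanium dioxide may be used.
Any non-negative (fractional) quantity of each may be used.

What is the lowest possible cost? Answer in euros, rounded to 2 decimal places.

€8.94

Set it up as a linear program. Let x1 = kg of titanium dioxide, x2 = kg of kaolin, x3 = kg of iron-oxide yellow, x4 = kg of talc.
Minimise 5.45x1 + 1.14x2 + 3x3 + 0.99x4 subject to:
  319x1 + 19x2 + 120x3 + 11x4 ≥ 403   (hiding power)
  226x3 ≥ 488   (yellow component)
  x3 ≤ 2.8
  x1 ≤ 2.6
  x1, x2, x3, x4 ≥ 0.
At the optimum only titanium dioxide, iron-oxide yellow are positive (kaolin, talc = 0). The hiding power and yellow component requirements are met with equality.
Optimal quantities: titanium dioxide = 0.4511 kg, iron-oxide yellow = 2.159 kg.
Cost = 5.45·0.4511 + 3·2.159 = 8.9355.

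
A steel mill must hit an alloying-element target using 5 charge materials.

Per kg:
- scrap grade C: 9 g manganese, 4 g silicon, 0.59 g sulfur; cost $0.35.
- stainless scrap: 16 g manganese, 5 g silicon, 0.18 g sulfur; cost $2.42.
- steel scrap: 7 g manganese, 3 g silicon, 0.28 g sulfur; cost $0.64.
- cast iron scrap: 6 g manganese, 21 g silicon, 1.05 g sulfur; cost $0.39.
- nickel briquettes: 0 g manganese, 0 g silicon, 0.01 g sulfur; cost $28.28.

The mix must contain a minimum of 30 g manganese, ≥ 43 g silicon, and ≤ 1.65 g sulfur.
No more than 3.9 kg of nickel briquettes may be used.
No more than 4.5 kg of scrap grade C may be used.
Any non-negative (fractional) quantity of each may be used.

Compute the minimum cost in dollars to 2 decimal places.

$17.42

This is a linear program. Let x1 = kg of scrap grade C, x2 = kg of stainless scrap, x3 = kg of steel scrap, x4 = kg of cast iron scrap, x5 = kg of nickel briquettes.
Minimize 0.35x1 + 2.42x2 + 0.64x3 + 0.39x4 + 28.28x5 subject to:
  9x1 + 16x2 + 7x3 + 6x4 ≥ 30   (manganese)
  4x1 + 5x2 + 3x3 + 21x4 ≥ 43   (silicon)
  0.59x1 + 0.18x2 + 0.28x3 + 1.05x4 + 0.01x5 ≤ 1.65   (sulfur)
  x5 ≤ 3.9
  x1 ≤ 4.5
  x1, x2, x3, x4, x5 ≥ 0.
The minimum-cost mix takes nothing from scrap grade C, steel scrap, nickel briquettes — only stainless scrap, cast iron scrap. Binding constraints: silicon and sulfur.
Solving gives x2 = 7.143, x4 = 0.3469.
Total cost: 2.42·7.143 + 0.39·0.3469 = 17.4214.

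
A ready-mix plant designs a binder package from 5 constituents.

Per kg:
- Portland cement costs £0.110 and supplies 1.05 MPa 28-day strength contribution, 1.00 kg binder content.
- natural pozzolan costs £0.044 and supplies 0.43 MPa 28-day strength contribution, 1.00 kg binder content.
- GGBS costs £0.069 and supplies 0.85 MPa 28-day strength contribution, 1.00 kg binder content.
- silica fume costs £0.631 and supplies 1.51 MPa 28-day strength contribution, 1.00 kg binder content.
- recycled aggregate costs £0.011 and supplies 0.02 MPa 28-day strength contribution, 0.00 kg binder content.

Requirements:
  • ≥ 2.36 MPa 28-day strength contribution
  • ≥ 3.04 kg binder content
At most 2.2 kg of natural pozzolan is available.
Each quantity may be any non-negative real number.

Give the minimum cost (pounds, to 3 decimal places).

£0.196

Treat it as an LP. Let x1 = kg of Portland cement, x2 = kg of natural pozzolan, x3 = kg of GGBS, x4 = kg of silica fume, x5 = kg of recycled aggregate.
min 0.11x1 + 0.044x2 + 0.069x3 + 0.631x4 + 0.011x5 s.t.:
  1.05x1 + 0.43x2 + 0.85x3 + 1.51x4 + 0.02x5 ≥ 2.36   (28-day strength contribution)
  1x1 + 1x2 + 1x3 + 1x4 ≥ 3.04   (binder content)
  x2 ≤ 2.2
  x1, x2, x3, x4, x5 ≥ 0.
At the optimum only natural pozzolan, GGBS are positive (Portland cement, silica fume, recycled aggregate = 0). The 28-day strength contribution and binder content requirements are met with equality.
That vertex is x2 = 0.5333, x3 = 2.507.
Hence cost = 0.044·0.5333 + 0.069·2.507 = £0.19645.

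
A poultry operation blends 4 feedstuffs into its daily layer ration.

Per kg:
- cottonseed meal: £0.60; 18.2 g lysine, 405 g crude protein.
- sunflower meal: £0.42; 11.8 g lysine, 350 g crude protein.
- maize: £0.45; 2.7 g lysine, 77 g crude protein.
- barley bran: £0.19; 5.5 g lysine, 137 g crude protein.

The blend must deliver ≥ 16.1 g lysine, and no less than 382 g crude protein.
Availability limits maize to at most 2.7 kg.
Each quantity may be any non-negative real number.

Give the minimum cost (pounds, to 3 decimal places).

Set it up as a linear program. Let x1 = kg of cottonseed meal, x2 = kg of sunflower meal, x3 = kg of maize, x4 = kg of barley bran.
Minimize 0.6x1 + 0.42x2 + 0.45x3 + 0.19x4 with:
  18.2x1 + 11.8x2 + 2.7x3 + 5.5x4 ≥ 16.1   (lysine)
  405x1 + 350x2 + 77x3 + 137x4 ≥ 382   (crude protein)
  x3 ≤ 2.7
  x1, x2, x3, x4 ≥ 0.
The minimum-cost mix takes nothing from maize, barley bran — only cottonseed meal, sunflower meal. The lysine and crude protein requirements are met with equality.
That vertex is x1 = 0.7086, x2 = 0.2715.
Cost = 0.6·0.7086 + 0.42·0.2715 = 0.53919.

£0.539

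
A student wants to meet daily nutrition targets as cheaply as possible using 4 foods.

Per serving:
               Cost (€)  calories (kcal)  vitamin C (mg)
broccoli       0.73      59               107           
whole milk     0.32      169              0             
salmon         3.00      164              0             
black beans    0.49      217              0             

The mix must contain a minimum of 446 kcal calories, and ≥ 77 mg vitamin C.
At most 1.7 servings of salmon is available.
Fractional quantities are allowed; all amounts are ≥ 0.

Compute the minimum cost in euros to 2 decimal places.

Let x1 = servings of broccoli, x2 = servings of whole milk, x3 = servings of salmon, x4 = servings of black beans.
Minimize 0.73x1 + 0.32x2 + 3x3 + 0.49x4 s.t.:
  59x1 + 169x2 + 164x3 + 217x4 ≥ 446   (calories)
  107x1 ≥ 77   (vitamin C)
  x3 ≤ 1.7
  x1, x2, x3, x4 ≥ 0.
The cheapest feasible vertex uses only broccoli, whole milk; salmon, black beans are not used. There the calories and vitamin C constraints are tight.
Optimal quantities: broccoli = 0.7196 servings, whole milk = 2.388 servings.
Hence cost = 0.73·0.7196 + 0.32·2.388 = €1.2895.

€1.29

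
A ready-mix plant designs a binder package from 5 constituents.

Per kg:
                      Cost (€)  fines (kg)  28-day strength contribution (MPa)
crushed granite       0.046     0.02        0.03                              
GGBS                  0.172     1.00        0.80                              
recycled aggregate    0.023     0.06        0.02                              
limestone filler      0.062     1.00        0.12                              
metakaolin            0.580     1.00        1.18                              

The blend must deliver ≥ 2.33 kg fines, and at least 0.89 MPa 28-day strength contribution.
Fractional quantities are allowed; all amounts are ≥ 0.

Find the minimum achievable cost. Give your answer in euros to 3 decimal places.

€0.243

Treat it as an LP. Let x1 = kg of crushed granite, x2 = kg of GGBS, x3 = kg of recycled aggregate, x4 = kg of limestone filler, x5 = kg of metakaolin.
Minimise 0.046x1 + 0.172x2 + 0.023x3 + 0.062x4 + 0.58x5 s.t.:
  0.02x1 + 1x2 + 0.06x3 + 1x4 + 1x5 ≥ 2.33   (fines)
  0.03x1 + 0.8x2 + 0.02x3 + 0.12x4 + 1.18x5 ≥ 0.89   (28-day strength contribution)
  x1, x2, x3, x4, x5 ≥ 0.
At the optimum only GGBS, limestone filler are positive (crushed granite, recycled aggregate, metakaolin = 0). Binding constraints: fines and 28-day strength contribution.
Optimal quantities: GGBS = 0.8976 kg, limestone filler = 1.432 kg.
Cost = 0.172·0.8976 + 0.062·1.432 = 0.24317.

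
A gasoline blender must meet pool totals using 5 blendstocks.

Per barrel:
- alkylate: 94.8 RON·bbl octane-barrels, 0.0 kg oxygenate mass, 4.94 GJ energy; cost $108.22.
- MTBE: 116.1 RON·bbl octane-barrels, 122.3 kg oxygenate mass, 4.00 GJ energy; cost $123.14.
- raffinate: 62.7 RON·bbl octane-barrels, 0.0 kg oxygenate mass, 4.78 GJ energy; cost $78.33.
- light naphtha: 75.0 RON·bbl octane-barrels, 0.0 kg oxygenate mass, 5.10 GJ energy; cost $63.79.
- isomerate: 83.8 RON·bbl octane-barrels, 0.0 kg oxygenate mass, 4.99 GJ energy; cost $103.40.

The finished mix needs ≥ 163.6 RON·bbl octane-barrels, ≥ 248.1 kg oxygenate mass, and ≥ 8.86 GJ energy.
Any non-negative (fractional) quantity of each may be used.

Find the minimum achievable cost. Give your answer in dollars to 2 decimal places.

Treat it as an LP. Let x1 = barrels of alkylate, x2 = barrels of MTBE, x3 = barrels of raffinate, x4 = barrels of light naphtha, x5 = barrels of isomerate.
Minimize 108.22x1 + 123.14x2 + 78.33x3 + 63.79x4 + 103.4x5 subject to:
  94.8x1 + 116.1x2 + 62.7x3 + 75x4 + 83.8x5 ≥ 163.6   (octane-barrels)
  122.3x2 ≥ 248.1   (oxygenate mass)
  4.94x1 + 4x2 + 4.78x3 + 5.1x4 + 4.99x5 ≥ 8.86   (energy)
  x1, x2, x3, x4, x5 ≥ 0.
The cheapest feasible vertex uses only MTBE, light naphtha; alkylate, raffinate, isomerate are not used. Binding constraints: oxygenate mass and energy.
Optimal quantities: MTBE = 2.0286 barrels, light naphtha = 0.14618 barrels.
Total cost: 123.14·2.0286 + 63.79·0.14618 = 259.1266.

$259.13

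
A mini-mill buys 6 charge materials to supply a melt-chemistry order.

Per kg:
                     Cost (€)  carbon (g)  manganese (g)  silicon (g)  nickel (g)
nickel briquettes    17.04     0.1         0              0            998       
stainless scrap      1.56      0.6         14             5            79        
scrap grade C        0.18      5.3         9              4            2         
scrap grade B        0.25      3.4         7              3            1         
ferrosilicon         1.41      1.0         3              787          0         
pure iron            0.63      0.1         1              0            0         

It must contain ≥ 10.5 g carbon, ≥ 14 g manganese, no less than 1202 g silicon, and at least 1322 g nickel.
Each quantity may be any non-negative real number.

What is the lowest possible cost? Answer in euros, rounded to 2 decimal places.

€24.96

Let x1 = kg of nickel briquettes, x2 = kg of stainless scrap, x3 = kg of scrap grade C, x4 = kg of scrap grade B, x5 = kg of ferrosilicon, x6 = kg of pure iron.
Minimize 17.04x1 + 1.56x2 + 0.18x3 + 0.25x4 + 1.41x5 + 0.63x6 s.t.:
  0.1x1 + 0.6x2 + 5.3x3 + 3.4x4 + 1x5 + 0.1x6 ≥ 10.5   (carbon)
  14x2 + 9x3 + 7x4 + 3x5 + 1x6 ≥ 14   (manganese)
  5x2 + 4x3 + 3x4 + 787x5 ≥ 1202   (silicon)
  998x1 + 79x2 + 2x3 + 1x4 ≥ 1322   (nickel)
  x1, x2, x3, x4, x5, x6 ≥ 0.
The minimum-cost mix takes nothing from stainless scrap, scrap grade B, pure iron — only nickel briquettes, scrap grade C, ferrosilicon. The carbon, silicon, nickel requirements are met with equality.
That vertex is x1 = 1.3213, x3 = 1.6696, x5 = 1.5188.
Objective = 17.04·1.3213 + 0.18·1.6696 + 1.41·1.5188 = 24.9570.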